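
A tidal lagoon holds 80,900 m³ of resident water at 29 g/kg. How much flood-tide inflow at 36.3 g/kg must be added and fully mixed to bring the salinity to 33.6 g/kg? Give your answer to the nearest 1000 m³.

138000 m³

Salt balance: 80,900×29 + V×36.3 = (80,900+V)×33.6
2,346,100 + 36.3V = 2,718,240 + 33.6V
372,140 = 2.7V
V = 137,829.63 m³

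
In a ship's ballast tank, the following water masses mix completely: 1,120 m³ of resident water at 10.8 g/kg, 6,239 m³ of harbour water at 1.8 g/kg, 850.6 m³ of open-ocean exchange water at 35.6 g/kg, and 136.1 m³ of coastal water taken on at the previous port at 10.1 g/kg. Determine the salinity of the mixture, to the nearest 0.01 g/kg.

Mass of salt is conserved:
salt = 1,120×10.8 + 6,239×1.8 + 850.6×35.6 + 136.1×10.1 = 12,096 + 11,230.2 + 30,281.36 + 1,374.61 = 54,982.17
volume = 1,120 + 6,239 + 850.6 + 136.1 = 8,345.7 m³
S = 54,982.17 / 8,345.7 = 6.5881 g/kg

6.59 g/kg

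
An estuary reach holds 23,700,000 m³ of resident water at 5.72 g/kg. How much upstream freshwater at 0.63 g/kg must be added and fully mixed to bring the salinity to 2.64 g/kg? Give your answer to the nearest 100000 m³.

36300000 m³

Salt balance: 23,700,000×5.72 + V×0.63 = (23,700,000+V)×2.64
135,564,000 + 0.63V = 62,568,000 + 2.64V
72,996,000 = 2.01V
V = 36,316,417.91 m³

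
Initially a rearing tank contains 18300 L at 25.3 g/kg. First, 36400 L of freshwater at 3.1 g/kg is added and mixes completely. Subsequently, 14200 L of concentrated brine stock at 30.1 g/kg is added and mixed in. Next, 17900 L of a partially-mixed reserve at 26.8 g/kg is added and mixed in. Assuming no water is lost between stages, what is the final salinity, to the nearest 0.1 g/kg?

Conserving salt mass:
Initial salt = 18,300×25.3 = 462,990
After stage 1: salt = 462,990 + 36,400×3.1 = 575,830; volume = 54,700 L; S = 10.527 g/kg
After stage 2: salt = 575,830 + 14,200×30.1 = 1,003,250; volume = 68,900 L; S = 14.561 g/kg
After stage 3: salt = 1,003,250 + 17,900×26.8 = 1,482,970; volume = 86,800 L
S = 1,482,970 / 86,800 = 17.0849 g/kg

17.1 g/kg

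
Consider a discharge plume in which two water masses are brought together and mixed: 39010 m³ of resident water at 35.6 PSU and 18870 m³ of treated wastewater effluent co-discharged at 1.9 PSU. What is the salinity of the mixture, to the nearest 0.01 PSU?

24.61 PSU

Conserving salt mass:
salt = 39,010×35.6 + 18,870×1.9 = 1,388,756 + 35,853 = 1,424,609
volume = 39,010 + 18,870 = 57,880 m³
S = 1,424,609 / 57,880 = 24.6131 PSU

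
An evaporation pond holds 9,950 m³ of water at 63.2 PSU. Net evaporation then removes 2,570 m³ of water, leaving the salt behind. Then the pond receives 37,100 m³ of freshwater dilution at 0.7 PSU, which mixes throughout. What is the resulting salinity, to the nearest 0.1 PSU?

14.7 PSU

After evaporation: salt = 9,950×63.2 = 628,840; volume = 9,950 − 2,570 = 7,380 m³
After mixing: salt = 628,840 + 37,100×0.7 = 654,810; volume = 7,380 + 37,100 = 44,480 m³
S = 654,810 / 44,480 = 14.7214 PSU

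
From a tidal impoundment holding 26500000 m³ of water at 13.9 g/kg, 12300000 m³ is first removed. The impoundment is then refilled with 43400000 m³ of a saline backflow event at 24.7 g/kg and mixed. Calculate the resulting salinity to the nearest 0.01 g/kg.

22.04 g/kg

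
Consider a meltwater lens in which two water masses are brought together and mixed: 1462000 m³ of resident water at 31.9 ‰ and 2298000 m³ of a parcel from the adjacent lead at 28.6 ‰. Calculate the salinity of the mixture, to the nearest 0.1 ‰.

29.9 ‰

By conservation of dissolved salt,
salt = 1,462,000×31.9 + 2,298,000×28.6 = 46,637,800 + 65,722,800 = 112,360,600
volume = 1,462,000 + 2,298,000 = 3,760,000 m³
S = 112,360,600 / 3,760,000 = 29.883 ‰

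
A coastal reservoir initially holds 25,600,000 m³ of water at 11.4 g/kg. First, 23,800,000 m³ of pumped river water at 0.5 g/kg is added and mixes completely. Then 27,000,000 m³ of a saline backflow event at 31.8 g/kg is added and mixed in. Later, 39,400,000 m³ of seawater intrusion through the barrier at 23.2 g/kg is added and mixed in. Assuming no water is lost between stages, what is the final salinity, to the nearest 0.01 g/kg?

17.93 g/kg

Salt balance:
Initial salt = 25,600,000×11.4 = 291,840,000
After stage 1: salt = 291,840,000 + 23,800,000×0.5 = 303,740,000; volume = 49,400,000 m³; S = 6.149 g/kg
After stage 2: salt = 303,740,000 + 27,000,000×31.8 = 1,162,340,000; volume = 76,400,000 m³; S = 15.214 g/kg
After stage 3: salt = 1,162,340,000 + 39,400,000×23.2 = 2,076,420,000; volume = 115,800,000 m³
S = 2,076,420,000 / 115,800,000 = 17.9311 g/kg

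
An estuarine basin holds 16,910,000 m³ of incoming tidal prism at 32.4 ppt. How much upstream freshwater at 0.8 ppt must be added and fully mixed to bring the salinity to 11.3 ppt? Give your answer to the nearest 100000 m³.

34000000 m³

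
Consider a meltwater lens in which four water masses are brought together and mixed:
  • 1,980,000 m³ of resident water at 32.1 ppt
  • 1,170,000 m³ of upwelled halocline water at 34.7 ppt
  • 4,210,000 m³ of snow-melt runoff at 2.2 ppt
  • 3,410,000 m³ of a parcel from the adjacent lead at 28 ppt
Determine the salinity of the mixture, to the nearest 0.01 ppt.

19.40 ppt

By conservation of dissolved salt,
salt = 1,980,000×32.1 + 1,170,000×34.7 + 4,210,000×2.2 + 3,410,000×28 = 63,558,000 + 40,599,000 + 9,262,000 + 95,480,000 = 208,899,000
volume = 1,980,000 + 1,170,000 + 4,210,000 + 3,410,000 = 10,770,000 m³
S = 208,899,000 / 10,770,000 = 19.3964 ppt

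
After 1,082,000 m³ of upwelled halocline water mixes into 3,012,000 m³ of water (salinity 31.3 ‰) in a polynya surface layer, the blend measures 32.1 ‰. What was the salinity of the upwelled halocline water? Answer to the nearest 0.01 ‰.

Salt balance: 3,012,000×31.3 + 1,082,000×S = 4,094,000×32.1
94,275,600 + 1,082,000·S = 131,417,400
S = (131,417,400 − 94,275,600) / 1,082,000 = 34.327 ‰

34.33 ‰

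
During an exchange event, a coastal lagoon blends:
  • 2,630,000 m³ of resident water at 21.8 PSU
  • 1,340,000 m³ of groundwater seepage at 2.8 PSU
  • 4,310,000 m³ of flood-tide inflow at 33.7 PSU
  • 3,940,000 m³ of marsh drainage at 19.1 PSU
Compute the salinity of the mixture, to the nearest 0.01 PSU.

Salt balance:
salt = 2,630,000×21.8 + 1,340,000×2.8 + 4,310,000×33.7 + 3,940,000×19.1 = 57,334,000 + 3,752,000 + 145,247,000 + 75,254,000 = 281,587,000
volume = 2,630,000 + 1,340,000 + 4,310,000 + 3,940,000 = 12,220,000 m³
S = 281,587,000 / 12,220,000 = 23.0431 PSU

23.04 PSU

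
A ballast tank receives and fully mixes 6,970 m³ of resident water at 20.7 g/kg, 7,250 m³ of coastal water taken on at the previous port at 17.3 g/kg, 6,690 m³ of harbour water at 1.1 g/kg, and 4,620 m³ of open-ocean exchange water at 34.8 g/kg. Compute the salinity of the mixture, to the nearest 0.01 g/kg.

Weighted by volume,
salt = 6,970×20.7 + 7,250×17.3 + 6,690×1.1 + 4,620×34.8 = 144,279 + 125,425 + 7,359 + 160,776 = 437,839
volume = 6,970 + 7,250 + 6,690 + 4,620 = 25,530 m³
S = 437,839 / 25,530 = 17.15 g/kg

17.15 g/kg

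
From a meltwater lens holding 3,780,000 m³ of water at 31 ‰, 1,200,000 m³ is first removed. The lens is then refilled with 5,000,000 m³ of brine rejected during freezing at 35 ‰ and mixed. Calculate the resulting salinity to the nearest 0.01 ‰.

33.64 ‰

Remaining after removal: 2,580,000 m³ at 31 ‰ (salt = 79,980,000)
After addition: salt = 79,980,000 + 5,000,000×35 = 254,980,000; volume = 7,580,000 m³
S = 254,980,000 / 7,580,000 = 33.6385 ‰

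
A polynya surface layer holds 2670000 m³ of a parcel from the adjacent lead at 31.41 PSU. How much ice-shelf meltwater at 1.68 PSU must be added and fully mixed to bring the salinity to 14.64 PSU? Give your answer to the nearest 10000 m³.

Salt balance: 2,670,000×31.41 + V×1.68 = (2,670,000+V)×14.64
83,864,700 + 1.68V = 39,088,800 + 14.64V
44,775,900 = 12.96V
V = 3,454,930.56 m³

3450000 m³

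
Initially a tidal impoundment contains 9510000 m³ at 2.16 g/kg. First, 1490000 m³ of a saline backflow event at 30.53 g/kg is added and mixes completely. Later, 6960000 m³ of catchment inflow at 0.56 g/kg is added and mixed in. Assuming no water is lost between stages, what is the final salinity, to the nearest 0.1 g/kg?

3.9 g/kg

Mass of salt is conserved:
Initial salt = 9,510,000×2.16 = 20,541,600
After stage 1: salt = 20,541,600 + 1,490,000×30.53 = 66,031,300; volume = 11,000,000 m³; S = 6.003 g/kg
After stage 2: salt = 66,031,300 + 6,960,000×0.56 = 69,928,900; volume = 17,960,000 m³
S = 69,928,900 / 17,960,000 = 3.8936 g/kg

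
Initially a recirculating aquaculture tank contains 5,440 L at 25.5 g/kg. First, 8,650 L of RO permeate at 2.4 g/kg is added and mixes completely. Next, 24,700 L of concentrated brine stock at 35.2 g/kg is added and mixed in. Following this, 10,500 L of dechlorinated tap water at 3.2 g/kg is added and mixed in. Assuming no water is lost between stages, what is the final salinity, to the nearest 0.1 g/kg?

21.6 g/kg

Weighted by volume,
Initial salt = 5,440×25.5 = 138,720
After stage 1: salt = 138,720 + 8,650×2.4 = 159,480; volume = 14,090 L; S = 11.319 g/kg
After stage 2: salt = 159,480 + 24,700×35.2 = 1,028,920; volume = 38,790 L; S = 26.525 g/kg
After stage 3: salt = 1,028,920 + 10,500×3.2 = 1,062,520; volume = 49,290 L
S = 1,062,520 / 49,290 = 21.5565 g/kg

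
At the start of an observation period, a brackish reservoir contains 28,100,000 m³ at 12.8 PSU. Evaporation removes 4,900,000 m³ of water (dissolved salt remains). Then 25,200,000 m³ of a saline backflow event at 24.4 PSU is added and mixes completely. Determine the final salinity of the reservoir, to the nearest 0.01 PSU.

20.14 PSU

After evaporation: salt = 28,100,000×12.8 = 359,680,000; volume = 28,100,000 − 4,900,000 = 23,200,000 m³
After mixing: salt = 359,680,000 + 25,200,000×24.4 = 974,560,000; volume = 23,200,000 + 25,200,000 = 48,400,000 m³
S = 974,560,000 / 48,400,000 = 20.1355 PSU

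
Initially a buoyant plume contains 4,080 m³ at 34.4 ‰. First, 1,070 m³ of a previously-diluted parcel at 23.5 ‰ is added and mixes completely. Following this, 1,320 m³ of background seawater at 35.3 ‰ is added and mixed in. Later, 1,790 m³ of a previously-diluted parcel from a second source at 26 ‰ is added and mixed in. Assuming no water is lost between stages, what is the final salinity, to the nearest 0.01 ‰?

31.31 ‰

By conservation of dissolved salt,
Initial salt = 4,080×34.4 = 140,352
After stage 1: salt = 140,352 + 1,070×23.5 = 165,497; volume = 5,150 m³; S = 32.135 ‰
After stage 2: salt = 165,497 + 1,320×35.3 = 212,093; volume = 6,470 m³; S = 32.781 ‰
After stage 3: salt = 212,093 + 1,790×26 = 258,633; volume = 8,260 m³
S = 258,633 / 8,260 = 31.3115 ‰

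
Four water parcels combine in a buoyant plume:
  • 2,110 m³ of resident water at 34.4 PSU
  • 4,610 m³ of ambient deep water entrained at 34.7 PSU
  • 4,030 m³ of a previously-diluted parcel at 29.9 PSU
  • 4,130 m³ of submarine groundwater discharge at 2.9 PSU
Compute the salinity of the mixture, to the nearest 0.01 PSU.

24.53 PSU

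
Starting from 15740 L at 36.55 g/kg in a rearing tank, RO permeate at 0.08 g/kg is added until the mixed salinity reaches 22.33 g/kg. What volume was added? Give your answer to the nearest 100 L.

Salt balance: 15,740×36.55 + V×0.08 = (15,740+V)×22.33
575,297 + 0.08V = 351,474.2 + 22.33V
223,822.8 = 22.25V
V = 10,059.45 L

10100 L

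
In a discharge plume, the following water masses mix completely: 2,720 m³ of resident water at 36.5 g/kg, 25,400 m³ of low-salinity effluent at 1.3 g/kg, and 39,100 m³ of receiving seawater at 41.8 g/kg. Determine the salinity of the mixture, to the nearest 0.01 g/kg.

26.28 g/kg

Conserving salt mass:
salt = 2,720×36.5 + 25,400×1.3 + 39,100×41.8 = 99,280 + 33,020 + 1,634,380 = 1,766,680
volume = 2,720 + 25,400 + 39,100 = 67,220 m³
S = 1,766,680 / 67,220 = 26.2821 g/kg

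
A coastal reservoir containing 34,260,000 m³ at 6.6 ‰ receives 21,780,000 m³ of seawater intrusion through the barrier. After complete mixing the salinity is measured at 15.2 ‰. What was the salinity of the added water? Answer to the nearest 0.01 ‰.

Salt balance: 34,260,000×6.6 + 21,780,000×S = 56,040,000×15.2
226,116,000 + 21,780,000·S = 851,808,000
S = (851,808,000 − 226,116,000) / 21,780,000 = 28.7278 ‰

28.73 ‰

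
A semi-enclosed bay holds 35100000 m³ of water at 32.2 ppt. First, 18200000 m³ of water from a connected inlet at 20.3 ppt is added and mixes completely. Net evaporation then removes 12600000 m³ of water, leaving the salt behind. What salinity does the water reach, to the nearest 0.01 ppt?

After mixing: salt = 35,100,000×32.2 + 18,200,000×20.3 = 1,499,680,000; volume = 53,300,000 m³
After evaporation: salt unchanged = 1,499,680,000; volume = 53,300,000 − 12,600,000 = 40,700,000 m³
S = 1,499,680,000 / 40,700,000 = 36.8472 ppt

36.85 ppt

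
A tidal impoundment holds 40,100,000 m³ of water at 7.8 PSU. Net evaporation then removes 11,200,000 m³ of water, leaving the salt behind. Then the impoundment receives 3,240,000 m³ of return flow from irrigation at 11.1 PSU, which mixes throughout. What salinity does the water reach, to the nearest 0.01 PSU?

After evaporation: salt = 40,100,000×7.8 = 312,780,000; volume = 40,100,000 − 11,200,000 = 28,900,000 m³
After mixing: salt = 312,780,000 + 3,240,000×11.1 = 348,744,000; volume = 28,900,000 + 3,240,000 = 32,140,000 m³
S = 348,744,000 / 32,140,000 = 10.8508 PSU

10.85 PSU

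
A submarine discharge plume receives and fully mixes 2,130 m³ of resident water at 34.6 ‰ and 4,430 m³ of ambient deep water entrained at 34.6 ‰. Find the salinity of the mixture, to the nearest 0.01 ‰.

Mass of salt is conserved:
salt = 2,130×34.6 + 4,430×34.6 = 73,698 + 153,278 = 226,976
volume = 2,130 + 4,430 = 6,560 m³
S = 226,976 / 6,560 = 34.6 ‰

34.60 ‰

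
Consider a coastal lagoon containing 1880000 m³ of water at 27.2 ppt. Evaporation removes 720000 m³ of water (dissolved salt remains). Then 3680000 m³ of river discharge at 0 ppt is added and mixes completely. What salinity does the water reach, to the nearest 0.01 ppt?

10.57 ppt

After evaporation: salt = 1,880,000×27.2 = 51,136,000; volume = 1,880,000 − 720,000 = 1,160,000 m³
After mixing: salt = 51,136,000 + 3,680,000×0 = 51,136,000; volume = 1,160,000 + 3,680,000 = 4,840,000 m³
S = 51,136,000 / 4,840,000 = 10.5653 ppt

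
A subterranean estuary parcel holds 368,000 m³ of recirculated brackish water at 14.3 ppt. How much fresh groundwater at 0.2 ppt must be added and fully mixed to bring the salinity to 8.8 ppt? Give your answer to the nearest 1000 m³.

235000 m³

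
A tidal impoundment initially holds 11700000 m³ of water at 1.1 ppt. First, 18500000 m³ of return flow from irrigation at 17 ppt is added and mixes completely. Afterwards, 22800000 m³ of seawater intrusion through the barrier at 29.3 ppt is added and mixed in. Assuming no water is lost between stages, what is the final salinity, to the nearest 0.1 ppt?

18.8 ppt

By conservation of dissolved salt,
Initial salt = 11,700,000×1.1 = 12,870,000
After stage 1: salt = 12,870,000 + 18,500,000×17 = 327,370,000; volume = 30,200,000 m³; S = 10.84 ppt
After stage 2: salt = 327,370,000 + 22,800,000×29.3 = 995,410,000; volume = 53,000,000 m³
S = 995,410,000 / 53,000,000 = 18.7813 ppt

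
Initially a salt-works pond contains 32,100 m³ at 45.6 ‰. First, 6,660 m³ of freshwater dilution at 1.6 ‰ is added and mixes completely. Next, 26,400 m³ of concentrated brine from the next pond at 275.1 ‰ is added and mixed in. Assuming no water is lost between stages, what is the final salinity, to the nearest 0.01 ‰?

134.09 ‰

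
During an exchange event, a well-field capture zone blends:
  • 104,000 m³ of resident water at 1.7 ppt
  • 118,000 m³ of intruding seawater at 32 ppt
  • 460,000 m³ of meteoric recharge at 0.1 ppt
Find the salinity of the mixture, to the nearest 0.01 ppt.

5.86 ppt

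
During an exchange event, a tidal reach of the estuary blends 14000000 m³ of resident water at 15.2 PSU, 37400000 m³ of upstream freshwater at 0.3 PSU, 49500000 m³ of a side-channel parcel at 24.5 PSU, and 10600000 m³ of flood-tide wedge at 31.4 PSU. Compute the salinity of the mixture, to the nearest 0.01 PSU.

15.87 PSU

Conserving salt mass:
salt = 14,000,000×15.2 + 37,400,000×0.3 + 49,500,000×24.5 + 10,600,000×31.4 = 212,800,000 + 11,220,000 + 1,212,750,000 + 332,840,000 = 1,769,610,000
volume = 14,000,000 + 37,400,000 + 49,500,000 + 10,600,000 = 111,500,000 m³
S = 1,769,610,000 / 111,500,000 = 15.8709 PSU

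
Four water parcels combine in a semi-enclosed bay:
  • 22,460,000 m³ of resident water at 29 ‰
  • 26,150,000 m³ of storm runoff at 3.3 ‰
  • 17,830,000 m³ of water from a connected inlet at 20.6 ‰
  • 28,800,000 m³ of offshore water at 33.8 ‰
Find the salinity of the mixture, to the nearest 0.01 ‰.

By conservation of dissolved salt,
salt = 22,460,000×29 + 26,150,000×3.3 + 17,830,000×20.6 + 28,800,000×33.8 = 651,340,000 + 86,295,000 + 367,298,000 + 973,440,000 = 2,078,373,000
volume = 22,460,000 + 26,150,000 + 17,830,000 + 28,800,000 = 95,240,000 m³
S = 2,078,373,000 / 95,240,000 = 21.8225 ‰

21.82 ‰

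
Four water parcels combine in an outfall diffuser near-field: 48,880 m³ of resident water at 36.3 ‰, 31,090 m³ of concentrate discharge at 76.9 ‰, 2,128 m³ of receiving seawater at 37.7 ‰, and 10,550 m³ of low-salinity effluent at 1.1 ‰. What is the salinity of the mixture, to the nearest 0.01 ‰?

By conservation of dissolved salt,
salt = 48,880×36.3 + 31,090×76.9 + 2,128×37.7 + 10,550×1.1 = 1,774,344 + 2,390,821 + 80,225.6 + 11,605 = 4,256,995.6
volume = 48,880 + 31,090 + 2,128 + 10,550 = 92,648 m³
S = 4,256,995.6 / 92,648 = 45.9481 ‰

45.95 ‰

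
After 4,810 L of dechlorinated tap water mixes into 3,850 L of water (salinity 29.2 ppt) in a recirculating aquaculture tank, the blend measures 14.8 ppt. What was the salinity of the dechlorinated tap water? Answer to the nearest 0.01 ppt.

Salt balance: 3,850×29.2 + 4,810×S = 8,660×14.8
112,420 + 4,810·S = 128,168
S = (128,168 − 112,420) / 4,810 = 3.274 ppt

3.27 ppt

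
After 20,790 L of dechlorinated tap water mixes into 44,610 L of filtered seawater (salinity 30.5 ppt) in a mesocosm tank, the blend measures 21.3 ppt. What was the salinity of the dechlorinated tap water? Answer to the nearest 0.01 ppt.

1.56 ppt

Salt balance: 44,610×30.5 + 20,790×S = 65,400×21.3
1,360,605 + 20,790·S = 1,393,020
S = (1,393,020 − 1,360,605) / 20,790 = 1.5592 ppt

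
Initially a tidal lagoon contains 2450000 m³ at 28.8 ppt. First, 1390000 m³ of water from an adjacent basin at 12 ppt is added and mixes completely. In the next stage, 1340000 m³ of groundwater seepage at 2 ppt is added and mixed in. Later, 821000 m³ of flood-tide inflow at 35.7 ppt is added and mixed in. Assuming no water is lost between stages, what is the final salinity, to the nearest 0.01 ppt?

19.87 ppt

Total salt / total volume:
Initial salt = 2,450,000×28.8 = 70,560,000
After stage 1: salt = 70,560,000 + 1,390,000×12 = 87,240,000; volume = 3,840,000 m³; S = 22.719 ppt
After stage 2: salt = 87,240,000 + 1,340,000×2 = 89,920,000; volume = 5,180,000 m³; S = 17.359 ppt
After stage 3: salt = 89,920,000 + 821,000×35.7 = 119,229,700; volume = 6,001,000 m³
S = 119,229,700 / 6,001,000 = 19.8683 ppt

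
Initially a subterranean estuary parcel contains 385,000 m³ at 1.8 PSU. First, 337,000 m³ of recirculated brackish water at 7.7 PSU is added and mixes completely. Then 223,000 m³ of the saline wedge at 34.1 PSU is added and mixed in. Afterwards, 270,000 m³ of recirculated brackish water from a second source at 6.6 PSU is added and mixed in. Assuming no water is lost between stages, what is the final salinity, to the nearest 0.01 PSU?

10.43 PSU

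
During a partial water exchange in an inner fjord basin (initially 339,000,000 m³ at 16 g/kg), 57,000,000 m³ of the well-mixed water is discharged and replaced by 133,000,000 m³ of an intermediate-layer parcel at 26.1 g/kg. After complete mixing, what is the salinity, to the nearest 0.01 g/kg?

19.24 g/kg

Remaining after removal: 282,000,000 m³ at 16 g/kg (salt = 4,512,000,000)
After addition: salt = 4,512,000,000 + 133,000,000×26.1 = 7,983,300,000; volume = 415,000,000 m³
S = 7,983,300,000 / 415,000,000 = 19.2369 g/kg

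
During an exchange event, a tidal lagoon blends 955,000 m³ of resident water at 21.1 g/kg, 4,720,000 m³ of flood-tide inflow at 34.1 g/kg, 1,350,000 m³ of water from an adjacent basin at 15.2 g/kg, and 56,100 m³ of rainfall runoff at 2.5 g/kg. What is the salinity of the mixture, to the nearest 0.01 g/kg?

28.49 g/kg

Mass of salt is conserved:
salt = 955,000×21.1 + 4,720,000×34.1 + 1,350,000×15.2 + 56,100×2.5 = 20,150,500 + 160,952,000 + 20,520,000 + 140,250 = 201,762,750
volume = 955,000 + 4,720,000 + 1,350,000 + 56,100 = 7,081,100 m³
S = 201,762,750 / 7,081,100 = 28.4931 g/kg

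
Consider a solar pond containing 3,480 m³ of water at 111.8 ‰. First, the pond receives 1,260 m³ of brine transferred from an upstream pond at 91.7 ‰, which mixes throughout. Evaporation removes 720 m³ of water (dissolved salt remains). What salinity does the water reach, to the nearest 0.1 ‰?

After mixing: salt = 3,480×111.8 + 1,260×91.7 = 504,606; volume = 4,740 m³
After evaporation: salt unchanged = 504,606; volume = 4,740 − 720 = 4,020 m³
S = 504,606 / 4,020 = 125.5239 ‰

125.5 ‰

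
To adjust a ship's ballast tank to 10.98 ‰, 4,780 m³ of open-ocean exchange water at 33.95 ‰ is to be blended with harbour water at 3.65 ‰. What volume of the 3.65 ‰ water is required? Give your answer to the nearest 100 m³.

Salt balance: 4,780×33.95 + V×3.65 = (4,780+V)×10.98
162,281 + 3.65V = 52,484.4 + 10.98V
109,796.6 = 7.33V
V = 14,979.07 m³

15000 m³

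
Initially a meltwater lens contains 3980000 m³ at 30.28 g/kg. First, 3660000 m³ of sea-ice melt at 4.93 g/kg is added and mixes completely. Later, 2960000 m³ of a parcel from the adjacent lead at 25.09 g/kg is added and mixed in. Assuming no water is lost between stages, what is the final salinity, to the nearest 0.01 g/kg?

Conserving salt mass:
Initial salt = 3,980,000×30.28 = 120,514,400
After stage 1: salt = 120,514,400 + 3,660,000×4.93 = 138,558,200; volume = 7,640,000 m³; S = 18.136 g/kg
After stage 2: salt = 138,558,200 + 2,960,000×25.09 = 212,824,600; volume = 10,600,000 m³
S = 212,824,600 / 10,600,000 = 20.0778 g/kg

20.08 g/kg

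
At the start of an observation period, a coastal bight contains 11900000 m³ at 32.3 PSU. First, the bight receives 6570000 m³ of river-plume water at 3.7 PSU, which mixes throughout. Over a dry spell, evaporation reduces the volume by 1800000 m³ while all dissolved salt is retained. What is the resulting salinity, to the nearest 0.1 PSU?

24.5 PSU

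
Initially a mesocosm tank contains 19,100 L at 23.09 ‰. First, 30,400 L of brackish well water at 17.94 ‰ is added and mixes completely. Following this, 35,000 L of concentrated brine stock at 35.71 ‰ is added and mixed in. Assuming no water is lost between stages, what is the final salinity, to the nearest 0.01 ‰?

By conservation of dissolved salt,
Initial salt = 19,100×23.09 = 441,019
After stage 1: salt = 441,019 + 30,400×17.94 = 986,395; volume = 49,500 L; S = 19.927 ‰
After stage 2: salt = 986,395 + 35,000×35.71 = 2,236,245; volume = 84,500 L
S = 2,236,245 / 84,500 = 26.4644 ‰

26.46 ‰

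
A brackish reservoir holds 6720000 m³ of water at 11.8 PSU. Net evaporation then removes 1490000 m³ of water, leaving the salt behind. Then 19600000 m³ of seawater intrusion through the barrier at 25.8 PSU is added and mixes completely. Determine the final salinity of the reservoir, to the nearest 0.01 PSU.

23.56 PSU

After evaporation: salt = 6,720,000×11.8 = 79,296,000; volume = 6,720,000 − 1,490,000 = 5,230,000 m³
After mixing: salt = 79,296,000 + 19,600,000×25.8 = 584,976,000; volume = 5,230,000 + 19,600,000 = 24,830,000 m³
S = 584,976,000 / 24,830,000 = 23.5592 PSU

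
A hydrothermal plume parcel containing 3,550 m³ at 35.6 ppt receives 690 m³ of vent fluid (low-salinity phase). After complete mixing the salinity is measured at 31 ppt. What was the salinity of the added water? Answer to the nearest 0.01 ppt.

Salt balance: 3,550×35.6 + 690×S = 4,240×31
126,380 + 690·S = 131,440
S = (131,440 − 126,380) / 690 = 7.3333 ppt

7.33 ppt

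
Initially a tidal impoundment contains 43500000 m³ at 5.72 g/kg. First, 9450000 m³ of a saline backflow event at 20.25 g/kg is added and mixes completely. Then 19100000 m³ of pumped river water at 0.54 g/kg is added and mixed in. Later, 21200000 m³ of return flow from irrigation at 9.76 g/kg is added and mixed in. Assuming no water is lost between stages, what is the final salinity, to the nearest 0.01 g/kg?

7.05 g/kg

Conserving salt mass:
Initial salt = 43,500,000×5.72 = 248,820,000
After stage 1: salt = 248,820,000 + 9,450,000×20.25 = 440,182,500; volume = 52,950,000 m³; S = 8.313 g/kg
After stage 2: salt = 440,182,500 + 19,100,000×0.54 = 450,496,500; volume = 72,050,000 m³; S = 6.253 g/kg
After stage 3: salt = 450,496,500 + 21,200,000×9.76 = 657,408,500; volume = 93,250,000 m³
S = 657,408,500 / 93,250,000 = 7.05 g/kg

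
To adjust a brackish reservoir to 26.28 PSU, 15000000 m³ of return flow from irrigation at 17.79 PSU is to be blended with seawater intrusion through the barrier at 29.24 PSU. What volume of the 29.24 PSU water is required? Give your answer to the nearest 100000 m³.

Salt balance: 15,000,000×17.79 + V×29.24 = (15,000,000+V)×26.28
266,850,000 + 29.24V = 394,200,000 + 26.28V
127,350,000 = 2.96V
V = 43,023,648.65 m³

43000000 m³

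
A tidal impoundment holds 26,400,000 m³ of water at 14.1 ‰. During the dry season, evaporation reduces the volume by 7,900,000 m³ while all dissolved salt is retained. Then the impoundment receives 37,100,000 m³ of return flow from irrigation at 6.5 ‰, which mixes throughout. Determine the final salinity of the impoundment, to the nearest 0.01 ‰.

After evaporation: salt = 26,400,000×14.1 = 372,240,000; volume = 26,400,000 − 7,900,000 = 18,500,000 m³
After mixing: salt = 372,240,000 + 37,100,000×6.5 = 613,390,000; volume = 18,500,000 + 37,100,000 = 55,600,000 m³
S = 613,390,000 / 55,600,000 = 11.0322 ‰

11.03 ‰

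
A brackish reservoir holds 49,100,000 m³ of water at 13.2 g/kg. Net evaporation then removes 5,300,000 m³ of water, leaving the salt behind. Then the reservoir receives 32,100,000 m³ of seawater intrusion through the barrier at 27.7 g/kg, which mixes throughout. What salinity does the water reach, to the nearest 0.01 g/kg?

After evaporation: salt = 49,100,000×13.2 = 648,120,000; volume = 49,100,000 − 5,300,000 = 43,800,000 m³
After mixing: salt = 648,120,000 + 32,100,000×27.7 = 1,537,290,000; volume = 43,800,000 + 32,100,000 = 75,900,000 m³
S = 1,537,290,000 / 75,900,000 = 20.2542 g/kg

20.25 g/kg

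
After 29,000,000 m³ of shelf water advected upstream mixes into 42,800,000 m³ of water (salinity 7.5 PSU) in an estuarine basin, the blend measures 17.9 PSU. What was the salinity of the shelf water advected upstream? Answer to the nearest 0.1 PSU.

33.2 PSU

Salt balance: 42,800,000×7.5 + 29,000,000×S = 71,800,000×17.9
321,000,000 + 29,000,000·S = 1,285,220,000
S = (1,285,220,000 − 321,000,000) / 29,000,000 = 33.249 PSU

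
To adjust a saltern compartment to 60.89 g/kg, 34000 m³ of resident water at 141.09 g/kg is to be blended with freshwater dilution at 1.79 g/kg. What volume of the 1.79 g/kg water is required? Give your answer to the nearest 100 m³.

Salt balance: 34,000×141.09 + V×1.79 = (34,000+V)×60.89
4,797,060 + 1.79V = 2,070,260 + 60.89V
2,726,800 = 59.1V
V = 46,138.75 m³

46100 m³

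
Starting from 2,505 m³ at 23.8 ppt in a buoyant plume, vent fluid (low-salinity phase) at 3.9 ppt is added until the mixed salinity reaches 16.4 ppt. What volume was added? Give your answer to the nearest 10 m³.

1480 m³

Salt balance: 2,505×23.8 + V×3.9 = (2,505+V)×16.4
59,619 + 3.9V = 41,082 + 16.4V
18,537 = 12.5V
V = 1,482.96 m³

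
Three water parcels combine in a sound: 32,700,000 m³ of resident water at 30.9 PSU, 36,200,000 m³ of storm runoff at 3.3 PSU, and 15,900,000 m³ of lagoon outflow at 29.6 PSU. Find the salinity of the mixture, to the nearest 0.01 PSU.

18.87 PSU

By conservation of dissolved salt,
salt = 32,700,000×30.9 + 36,200,000×3.3 + 15,900,000×29.6 = 1,010,430,000 + 119,460,000 + 470,640,000 = 1,600,530,000
volume = 32,700,000 + 36,200,000 + 15,900,000 = 84,800,000 m³
S = 1,600,530,000 / 84,800,000 = 18.8742 PSU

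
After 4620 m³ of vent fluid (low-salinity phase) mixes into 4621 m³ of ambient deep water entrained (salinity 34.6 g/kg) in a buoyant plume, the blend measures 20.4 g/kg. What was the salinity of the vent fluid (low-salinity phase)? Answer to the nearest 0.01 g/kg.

6.20 g/kg

Salt balance: 4,621×34.6 + 4,620×S = 9,241×20.4
159,886.6 + 4,620·S = 188,516.4
S = (188,516.4 − 159,886.6) / 4,620 = 6.1969 g/kg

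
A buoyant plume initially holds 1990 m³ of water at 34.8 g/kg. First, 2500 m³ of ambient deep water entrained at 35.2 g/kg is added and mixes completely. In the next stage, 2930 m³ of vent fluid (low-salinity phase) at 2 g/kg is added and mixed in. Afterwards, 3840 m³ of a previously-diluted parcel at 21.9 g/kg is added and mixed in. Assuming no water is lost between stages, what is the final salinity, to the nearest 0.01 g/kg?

Salt balance:
Initial salt = 1,990×34.8 = 69,252
After stage 1: salt = 69,252 + 2,500×35.2 = 157,252; volume = 4,490 m³; S = 35.023 g/kg
After stage 2: salt = 157,252 + 2,930×2 = 163,112; volume = 7,420 m³; S = 21.983 g/kg
After stage 3: salt = 163,112 + 3,840×21.9 = 247,208; volume = 11,260 m³
S = 247,208 / 11,260 = 21.9545 g/kg

21.95 g/kg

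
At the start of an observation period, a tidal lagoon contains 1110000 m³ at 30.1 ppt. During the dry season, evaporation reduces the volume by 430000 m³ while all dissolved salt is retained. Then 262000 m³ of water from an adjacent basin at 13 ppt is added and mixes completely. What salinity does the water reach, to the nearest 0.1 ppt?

After evaporation: salt = 1,110,000×30.1 = 33,411,000; volume = 1,110,000 − 430,000 = 680,000 m³
After mixing: salt = 33,411,000 + 262,000×13 = 36,817,000; volume = 680,000 + 262,000 = 942,000 m³
S = 36,817,000 / 942,000 = 39.0839 ppt

39.1 ppt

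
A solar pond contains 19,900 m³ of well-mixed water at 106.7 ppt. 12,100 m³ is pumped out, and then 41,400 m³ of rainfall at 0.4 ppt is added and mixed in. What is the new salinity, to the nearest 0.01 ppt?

17.25 ppt

Remaining after removal: 7,800 m³ at 106.7 ppt (salt = 832,260)
After addition: salt = 832,260 + 41,400×0.4 = 848,820; volume = 49,200 m³
S = 848,820 / 49,200 = 17.2524 ppt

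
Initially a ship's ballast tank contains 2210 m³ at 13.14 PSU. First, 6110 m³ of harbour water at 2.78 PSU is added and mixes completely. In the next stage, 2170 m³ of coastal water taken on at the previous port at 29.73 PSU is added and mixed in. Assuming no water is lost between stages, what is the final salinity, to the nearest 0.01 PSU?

Total salt / total volume:
Initial salt = 2,210×13.14 = 29,039.4
After stage 1: salt = 29,039.4 + 6,110×2.78 = 46,025.2; volume = 8,320 m³; S = 5.532 PSU
After stage 2: salt = 46,025.2 + 2,170×29.73 = 110,539.3; volume = 10,490 m³
S = 110,539.3 / 10,490 = 10.5376 PSU

10.54 PSU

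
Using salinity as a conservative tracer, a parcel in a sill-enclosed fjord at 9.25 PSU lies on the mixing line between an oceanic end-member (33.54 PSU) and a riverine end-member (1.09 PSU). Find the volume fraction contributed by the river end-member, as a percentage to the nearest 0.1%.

74.9%

Let f be the freshwater fraction. Salt balance per unit volume:
f×1.09 + (1−f)×33.54 = 9.25
f = (33.54 − 9.25) / (33.54 − 1.09) = 24.29/32.45 = 0.7485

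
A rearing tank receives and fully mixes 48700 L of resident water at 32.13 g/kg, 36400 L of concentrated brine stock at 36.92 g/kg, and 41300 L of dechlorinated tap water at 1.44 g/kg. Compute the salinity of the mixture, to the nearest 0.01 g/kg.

23.48 g/kg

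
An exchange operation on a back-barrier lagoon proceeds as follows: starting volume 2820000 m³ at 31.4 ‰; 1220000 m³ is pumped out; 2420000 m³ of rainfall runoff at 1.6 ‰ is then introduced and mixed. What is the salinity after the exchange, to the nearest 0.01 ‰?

Remaining after removal: 1,600,000 m³ at 31.4 ‰ (salt = 50,240,000)
After addition: salt = 50,240,000 + 2,420,000×1.6 = 54,112,000; volume = 4,020,000 m³
S = 54,112,000 / 4,020,000 = 13.4607 ‰

13.46 ‰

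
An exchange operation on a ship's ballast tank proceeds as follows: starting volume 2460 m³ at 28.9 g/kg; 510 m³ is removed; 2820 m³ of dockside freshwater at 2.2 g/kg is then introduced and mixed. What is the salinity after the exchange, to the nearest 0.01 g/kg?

Remaining after removal: 1,950 m³ at 28.9 g/kg (salt = 56,355)
After addition: salt = 56,355 + 2,820×2.2 = 62,559; volume = 4,770 m³
S = 62,559 / 4,770 = 13.1151 g/kg

13.12 g/kg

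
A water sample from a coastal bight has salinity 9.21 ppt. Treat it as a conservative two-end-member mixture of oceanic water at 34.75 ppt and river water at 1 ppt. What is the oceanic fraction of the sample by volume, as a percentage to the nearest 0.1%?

Let g be the oceanic fraction. Salt balance per unit volume:
g×34.75 + (1−g)×1 = 9.21
g = (9.21 − 1) / (34.75 − 1) = 8.21/33.75 = 0.2433

24.3%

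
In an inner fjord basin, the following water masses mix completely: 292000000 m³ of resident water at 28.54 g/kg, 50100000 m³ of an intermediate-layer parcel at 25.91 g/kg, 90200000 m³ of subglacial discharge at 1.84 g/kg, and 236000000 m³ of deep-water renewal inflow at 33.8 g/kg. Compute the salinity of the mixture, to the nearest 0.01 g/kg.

26.60 g/kg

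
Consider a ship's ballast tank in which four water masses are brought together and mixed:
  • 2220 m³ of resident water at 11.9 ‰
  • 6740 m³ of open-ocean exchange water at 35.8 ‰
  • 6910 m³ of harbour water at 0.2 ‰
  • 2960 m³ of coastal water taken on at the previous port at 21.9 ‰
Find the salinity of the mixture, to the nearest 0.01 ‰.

Mass of salt is conserved:
salt = 2,220×11.9 + 6,740×35.8 + 6,910×0.2 + 2,960×21.9 = 26,418 + 241,292 + 1,382 + 64,824 = 333,916
volume = 2,220 + 6,740 + 6,910 + 2,960 = 18,830 m³
S = 333,916 / 18,830 = 17.7332 ‰

17.73 ‰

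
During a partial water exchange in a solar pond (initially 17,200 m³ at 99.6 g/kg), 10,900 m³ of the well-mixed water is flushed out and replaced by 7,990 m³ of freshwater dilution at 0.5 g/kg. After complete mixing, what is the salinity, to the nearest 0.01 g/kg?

44.19 g/kg

Remaining after removal: 6,300 m³ at 99.6 g/kg (salt = 627,480)
After addition: salt = 627,480 + 7,990×0.5 = 631,475; volume = 14,290 m³
S = 631,475 / 14,290 = 44.19 g/kg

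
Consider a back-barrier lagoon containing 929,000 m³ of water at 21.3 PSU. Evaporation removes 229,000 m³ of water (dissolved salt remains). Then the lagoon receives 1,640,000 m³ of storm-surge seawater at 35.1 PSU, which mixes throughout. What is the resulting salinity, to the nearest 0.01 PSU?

After evaporation: salt = 929,000×21.3 = 19,787,700; volume = 929,000 − 229,000 = 700,000 m³
After mixing: salt = 19,787,700 + 1,640,000×35.1 = 77,351,700; volume = 700,000 + 1,640,000 = 2,340,000 m³
S = 77,351,700 / 2,340,000 = 33.0563 PSU

33.06 PSU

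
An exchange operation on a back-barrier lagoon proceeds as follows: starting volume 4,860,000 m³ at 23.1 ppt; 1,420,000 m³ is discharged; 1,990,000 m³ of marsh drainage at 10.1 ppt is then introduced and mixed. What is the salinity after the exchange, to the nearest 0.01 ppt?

18.34 ppt

Remaining after removal: 3,440,000 m³ at 23.1 ppt (salt = 79,464,000)
After addition: salt = 79,464,000 + 1,990,000×10.1 = 99,563,000; volume = 5,430,000 m³
S = 99,563,000 / 5,430,000 = 18.3357 ppt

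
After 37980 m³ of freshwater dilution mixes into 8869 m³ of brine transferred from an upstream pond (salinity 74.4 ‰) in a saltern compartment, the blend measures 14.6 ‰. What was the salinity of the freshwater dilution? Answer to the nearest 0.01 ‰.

0.64 ‰

Salt balance: 8,869×74.4 + 37,980×S = 46,849×14.6
659,853.6 + 37,980·S = 683,995.4
S = (683,995.4 − 659,853.6) / 37,980 = 0.6356 ‰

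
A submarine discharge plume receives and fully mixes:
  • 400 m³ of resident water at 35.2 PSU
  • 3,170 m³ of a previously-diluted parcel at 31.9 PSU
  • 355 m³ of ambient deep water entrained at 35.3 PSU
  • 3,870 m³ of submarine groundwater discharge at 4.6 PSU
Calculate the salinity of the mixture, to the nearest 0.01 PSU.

18.67 PSU

Conserving salt mass:
salt = 400×35.2 + 3,170×31.9 + 355×35.3 + 3,870×4.6 = 14,080 + 101,123 + 12,531.5 + 17,802 = 145,536.5
volume = 400 + 3,170 + 355 + 3,870 = 7,795 m³
S = 145,536.5 / 7,795 = 18.6705 PSU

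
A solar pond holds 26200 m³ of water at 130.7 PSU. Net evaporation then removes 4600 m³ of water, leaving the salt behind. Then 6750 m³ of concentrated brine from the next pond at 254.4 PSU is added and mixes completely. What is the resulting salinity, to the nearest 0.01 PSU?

181.36 PSU

After evaporation: salt = 26,200×130.7 = 3,424,340; volume = 26,200 − 4,600 = 21,600 m³
After mixing: salt = 3,424,340 + 6,750×254.4 = 5,141,540; volume = 21,600 + 6,750 = 28,350 m³
S = 5,141,540 / 28,350 = 181.3594 PSU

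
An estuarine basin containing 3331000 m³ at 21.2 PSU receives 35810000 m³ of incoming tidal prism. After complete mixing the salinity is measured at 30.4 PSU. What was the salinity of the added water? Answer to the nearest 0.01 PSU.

31.26 PSU

Salt balance: 3,331,000×21.2 + 35,810,000×S = 39,141,000×30.4
70,617,200 + 35,810,000·S = 1,189,886,400
S = (1,189,886,400 − 70,617,200) / 35,810,000 = 31.2558 PSU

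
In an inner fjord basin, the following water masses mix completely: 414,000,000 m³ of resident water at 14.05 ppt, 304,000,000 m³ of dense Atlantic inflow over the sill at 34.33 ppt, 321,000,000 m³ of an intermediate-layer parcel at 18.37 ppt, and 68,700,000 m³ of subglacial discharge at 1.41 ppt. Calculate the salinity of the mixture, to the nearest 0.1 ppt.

20.1 ppt

Weighted by volume,
salt = 414,000,000×14.05 + 304,000,000×34.33 + 321,000,000×18.37 + 68,700,000×1.41 = 5,816,700,000 + 10,436,320,000 + 5,896,770,000 + 96,867,000 = 22,246,657,000
volume = 414,000,000 + 304,000,000 + 321,000,000 + 68,700,000 = 1,107,700,000 m³
S = 22,246,657,000 / 1,107,700,000 = 20.084 ppt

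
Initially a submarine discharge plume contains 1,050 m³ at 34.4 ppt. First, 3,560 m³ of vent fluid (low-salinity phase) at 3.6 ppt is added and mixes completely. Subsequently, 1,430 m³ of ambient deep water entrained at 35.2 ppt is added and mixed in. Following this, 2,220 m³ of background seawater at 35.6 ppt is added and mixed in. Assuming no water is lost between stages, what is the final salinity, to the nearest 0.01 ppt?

Mass of salt is conserved:
Initial salt = 1,050×34.4 = 36,120
After stage 1: salt = 36,120 + 3,560×3.6 = 48,936; volume = 4,610 m³; S = 10.615 ppt
After stage 2: salt = 48,936 + 1,430×35.2 = 99,272; volume = 6,040 m³; S = 16.436 ppt
After stage 3: salt = 99,272 + 2,220×35.6 = 178,304; volume = 8,260 m³
S = 178,304 / 8,260 = 21.5864 ppt

21.59 ppt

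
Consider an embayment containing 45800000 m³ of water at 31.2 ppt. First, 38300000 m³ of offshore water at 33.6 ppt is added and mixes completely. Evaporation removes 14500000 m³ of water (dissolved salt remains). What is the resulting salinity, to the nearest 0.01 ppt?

After mixing: salt = 45,800,000×31.2 + 38,300,000×33.6 = 2,715,840,000; volume = 84,100,000 m³
After evaporation: salt unchanged = 2,715,840,000; volume = 84,100,000 − 14,500,000 = 69,600,000 m³
S = 2,715,840,000 / 69,600,000 = 39.0207 ppt

39.02 ppt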